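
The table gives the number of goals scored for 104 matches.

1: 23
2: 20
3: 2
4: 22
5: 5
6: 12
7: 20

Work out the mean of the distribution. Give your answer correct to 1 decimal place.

Values: 1, 2, 3, 4, 5, 6, 7
Σfx = 23×1 + 20×2 + 2×3 + 22×4 + 5×5 + 12×6 + 20×7 = 394
n = Σf = 104
Mean = 394 / 104 = 3.7885

3.8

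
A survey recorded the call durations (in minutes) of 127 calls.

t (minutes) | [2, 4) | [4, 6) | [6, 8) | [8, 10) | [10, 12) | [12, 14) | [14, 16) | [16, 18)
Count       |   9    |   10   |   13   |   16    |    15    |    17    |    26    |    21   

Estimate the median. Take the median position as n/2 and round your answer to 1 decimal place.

12.1

Cumulative frequencies: 9, 19, 32, 48, 63, 80, 106, 127
n = 127; position = n/2 = 63.5.
This falls in the class [12, 14): L = 12, F = 63, f = 17, h = 2.
Median ≈ 12 + ((63.5 − 63) / 17) × 2 = 12.0588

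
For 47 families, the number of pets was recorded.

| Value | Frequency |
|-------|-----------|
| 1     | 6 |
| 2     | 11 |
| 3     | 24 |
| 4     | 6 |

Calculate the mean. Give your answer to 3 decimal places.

2.638

Values: 1, 2, 3, 4
Σfx = 6×1 + 11×2 + 24×3 + 6×4 = 124
n = Σf = 47
Mean = 124 / 47 = 2.6383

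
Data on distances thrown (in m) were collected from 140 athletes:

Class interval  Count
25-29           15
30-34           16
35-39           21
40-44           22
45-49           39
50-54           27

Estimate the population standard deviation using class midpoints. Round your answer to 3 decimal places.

8.093

Midpoints: 27, 32, 37, 42, 47, 52
n = 140, Σfm = 5855, mean = 41.8214
Σfm² = 254035
Σf(m − x̄)² = Σfm² − (Σfm)²/n = 254035 − 5855²/140 = 9170.5357
Population variance = 9170.5357 / 140 = 65.5038
Standard deviation = √65.5038 = 8.0934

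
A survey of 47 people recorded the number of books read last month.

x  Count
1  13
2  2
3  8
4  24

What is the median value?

4

Cumulative frequencies: 13, 15, 23, 47
n = 47, so the median is the value in position (n+1)/2 = 24.
Position 24 falls at value 4.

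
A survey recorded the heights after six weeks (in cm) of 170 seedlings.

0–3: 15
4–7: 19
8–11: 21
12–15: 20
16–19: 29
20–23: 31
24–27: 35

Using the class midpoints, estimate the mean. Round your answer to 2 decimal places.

15.66

Midpoints: 1.5, 5.5, 9.5, 13.5, 17.5, 21.5, 25.5
Σfm = 15×1.5 + 19×5.5 + 21×9.5 + 20×13.5 + 29×17.5 + 31×21.5 + 35×25.5 = 2663
n = Σf = 170
Mean = 2663 / 170 = 15.6647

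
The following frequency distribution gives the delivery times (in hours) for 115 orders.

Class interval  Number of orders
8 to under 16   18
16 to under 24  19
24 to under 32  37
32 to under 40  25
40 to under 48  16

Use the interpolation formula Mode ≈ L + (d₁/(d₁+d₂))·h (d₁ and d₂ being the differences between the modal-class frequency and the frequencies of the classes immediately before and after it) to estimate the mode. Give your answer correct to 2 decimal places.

28.80

Modal class: 24 to under 32 (highest frequency 37).
d₁ = 37 − 19 = 18, d₂ = 37 − 25 = 12
Mode ≈ 24 + (18/(18+12)) × 8 = 24 + 4.8000 = 28.8000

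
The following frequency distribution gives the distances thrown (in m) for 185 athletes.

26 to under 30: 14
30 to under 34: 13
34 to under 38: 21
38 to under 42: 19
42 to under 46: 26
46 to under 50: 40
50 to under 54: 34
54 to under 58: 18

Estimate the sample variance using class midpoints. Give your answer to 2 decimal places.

67.98

Midpoints: 28, 32, 36, 40, 44, 48, 52, 56
n = 185, Σfm = 8164, mean = 44.1297
Σfm² = 372784
Σf(m − x̄)² = Σfm² − (Σfm)²/n = 372784 − 8164²/185 = 12508.8865
Sample variance = 12508.8865 / 184 = 67.9831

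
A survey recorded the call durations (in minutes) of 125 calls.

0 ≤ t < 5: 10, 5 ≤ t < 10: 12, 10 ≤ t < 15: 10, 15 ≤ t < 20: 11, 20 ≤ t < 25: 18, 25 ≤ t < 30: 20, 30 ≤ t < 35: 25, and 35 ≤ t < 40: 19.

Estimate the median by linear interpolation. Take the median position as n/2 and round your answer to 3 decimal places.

25.375

Cumulative frequencies: 10, 22, 32, 43, 61, 81, 106, 125
n = 125; position = n/2 = 62.5.
This falls in the class 25 ≤ t < 30: L = 25, F = 61, f = 20, h = 5.
Median ≈ 25 + ((62.5 − 61) / 20) × 5 = 25.3750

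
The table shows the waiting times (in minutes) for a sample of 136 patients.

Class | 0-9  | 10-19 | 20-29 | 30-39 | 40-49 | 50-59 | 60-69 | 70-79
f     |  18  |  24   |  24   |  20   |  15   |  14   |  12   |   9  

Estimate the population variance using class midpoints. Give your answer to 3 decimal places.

Midpoints: 4.5, 14.5, 24.5, 34.5, 44.5, 54.5, 64.5, 74.5
n = 136, Σfm = 4582, mean = 33.6912
Σfm² = 214784
Σf(m − x̄)² = Σfm² − (Σfm)²/n = 214784 − 4582²/136 = 60411.0294
Population variance = 60411.0294 / 136 = 444.1987

444.199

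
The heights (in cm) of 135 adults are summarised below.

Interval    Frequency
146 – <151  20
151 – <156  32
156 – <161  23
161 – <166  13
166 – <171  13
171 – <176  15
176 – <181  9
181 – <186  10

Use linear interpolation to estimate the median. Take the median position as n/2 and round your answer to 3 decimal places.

Cumulative frequencies: 20, 52, 75, 88, 101, 116, 125, 135
n = 135; position = n/2 = 67.5.
This falls in the class 156 – <161: L = 156, F = 52, f = 23, h = 5.
Median ≈ 156 + ((67.5 − 52) / 23) × 5 = 159.3696

159.370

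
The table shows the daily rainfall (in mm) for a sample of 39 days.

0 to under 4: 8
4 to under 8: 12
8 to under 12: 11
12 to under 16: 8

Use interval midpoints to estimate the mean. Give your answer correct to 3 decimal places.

7.949

Midpoints: 2, 6, 10, 14
Σfm = 8×2 + 12×6 + 11×10 + 8×14 = 310
n = Σf = 39
Mean = 310 / 39 = 7.9487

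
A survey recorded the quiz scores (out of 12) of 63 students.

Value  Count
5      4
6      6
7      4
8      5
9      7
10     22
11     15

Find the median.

Cumulative frequencies: 4, 10, 14, 19, 26, 48, 63
n = 63, so the median is the value in position (n+1)/2 = 32.
Position 32 falls at value 10.

10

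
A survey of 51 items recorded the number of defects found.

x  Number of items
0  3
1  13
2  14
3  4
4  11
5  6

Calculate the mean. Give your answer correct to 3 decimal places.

2.490

Values: 0, 1, 2, 3, 4, 5
Σfx = 3×0 + 13×1 + 14×2 + 4×3 + 11×4 + 6×5 = 127
n = Σf = 51
Mean = 127 / 51 = 2.4902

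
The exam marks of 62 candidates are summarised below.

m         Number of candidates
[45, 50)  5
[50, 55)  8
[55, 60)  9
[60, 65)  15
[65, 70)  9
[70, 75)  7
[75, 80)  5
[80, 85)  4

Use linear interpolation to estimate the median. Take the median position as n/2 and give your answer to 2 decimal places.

Cumulative frequencies: 5, 13, 22, 37, 46, 53, 58, 62
n = 62; position = n/2 = 31.
This falls in the class [60, 65): L = 60, F = 22, f = 15, h = 5.
Median ≈ 60 + ((31 − 22) / 15) × 5 = 63.0000

63.00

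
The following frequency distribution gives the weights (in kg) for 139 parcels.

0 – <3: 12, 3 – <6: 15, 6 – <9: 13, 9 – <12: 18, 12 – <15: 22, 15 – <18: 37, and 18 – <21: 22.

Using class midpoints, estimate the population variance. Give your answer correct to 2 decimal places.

32.34

Midpoints: 1.5, 4.5, 7.5, 10.5, 13.5, 16.5, 19.5
n = 139, Σfm = 1708.5, mean = 12.2914
Σfm² = 25494.75
Σf(m − x̄)² = Σfm² − (Σfm)²/n = 25494.75 − 1708.5²/139 = 4494.9496
Population variance = 4494.9496 / 139 = 32.3378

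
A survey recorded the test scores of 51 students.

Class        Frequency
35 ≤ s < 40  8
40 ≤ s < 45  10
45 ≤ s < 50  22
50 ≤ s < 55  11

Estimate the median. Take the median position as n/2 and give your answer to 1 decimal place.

46.7

Cumulative frequencies: 8, 18, 40, 51
n = 51; position = n/2 = 25.5.
This falls in the class 45 ≤ s < 50: L = 45, F = 18, f = 22, h = 5.
Median ≈ 45 + ((25.5 − 18) / 22) × 5 = 46.7045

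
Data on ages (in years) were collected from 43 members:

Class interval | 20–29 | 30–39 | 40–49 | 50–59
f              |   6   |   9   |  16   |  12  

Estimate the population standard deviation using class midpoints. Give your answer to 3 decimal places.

Midpoints: 24.5, 34.5, 44.5, 54.5
n = 43, Σfm = 1823.5, mean = 42.4070
Σfm² = 81640.75
Σf(m − x̄)² = Σfm² − (Σfm)²/n = 81640.75 − 1823.5²/43 = 4311.6279
Population variance = 4311.6279 / 43 = 100.2704
Standard deviation = √100.2704 = 10.0135

10.014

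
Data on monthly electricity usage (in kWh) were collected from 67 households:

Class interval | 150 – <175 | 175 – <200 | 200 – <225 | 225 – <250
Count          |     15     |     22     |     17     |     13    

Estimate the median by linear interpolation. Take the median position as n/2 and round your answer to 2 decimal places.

196.02

Cumulative frequencies: 15, 37, 54, 67
n = 67; position = n/2 = 33.5.
This falls in the class 175 – <200: L = 175, F = 15, f = 22, h = 25.
Median ≈ 175 + ((33.5 − 15) / 22) × 25 = 196.0227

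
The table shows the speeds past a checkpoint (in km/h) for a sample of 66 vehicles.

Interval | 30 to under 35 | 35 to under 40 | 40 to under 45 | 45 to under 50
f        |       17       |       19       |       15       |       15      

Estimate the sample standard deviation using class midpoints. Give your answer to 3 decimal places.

5.551

Midpoints: 32.5, 37.5, 42.5, 47.5
n = 66, Σfm = 2615, mean = 39.6212
Σfm² = 105612.5
Σf(m − x̄)² = Σfm² − (Σfm)²/n = 105612.5 − 2615²/66 = 2003.0303
Sample variance = 2003.0303 / 65 = 30.8159
Standard deviation = √30.8159 = 5.5512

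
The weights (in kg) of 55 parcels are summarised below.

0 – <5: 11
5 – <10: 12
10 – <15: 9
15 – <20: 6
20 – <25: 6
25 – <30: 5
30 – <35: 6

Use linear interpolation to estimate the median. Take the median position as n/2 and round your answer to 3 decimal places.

Cumulative frequencies: 11, 23, 32, 38, 44, 49, 55
n = 55; position = n/2 = 27.5.
This falls in the class 10 – <15: L = 10, F = 23, f = 9, h = 5.
Median ≈ 10 + ((27.5 − 23) / 9) × 5 = 12.5000

12.500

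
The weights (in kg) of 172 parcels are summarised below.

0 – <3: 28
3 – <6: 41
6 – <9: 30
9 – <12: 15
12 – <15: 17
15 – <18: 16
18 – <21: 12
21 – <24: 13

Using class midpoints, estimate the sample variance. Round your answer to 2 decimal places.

Midpoints: 1.5, 4.5, 7.5, 10.5, 13.5, 16.5, 19.5, 22.5
n = 172, Σfm = 1629, mean = 9.4709
Σfm² = 22833
Σf(m − x̄)² = Σfm² − (Σfm)²/n = 22833 − 1629²/172 = 7404.8547
Sample variance = 7404.8547 / 171 = 43.3032

43.30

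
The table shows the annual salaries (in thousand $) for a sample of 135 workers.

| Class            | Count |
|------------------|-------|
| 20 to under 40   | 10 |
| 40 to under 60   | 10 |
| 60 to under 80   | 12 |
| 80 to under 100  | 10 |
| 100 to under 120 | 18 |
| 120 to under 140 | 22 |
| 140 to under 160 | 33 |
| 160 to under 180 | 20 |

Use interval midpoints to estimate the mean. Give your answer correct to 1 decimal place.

Midpoints: 30, 50, 70, 90, 110, 130, 150, 170
Σfm = 10×30 + 10×50 + 12×70 + 10×90 + 18×110 + 22×130 + 33×150 + 20×170 = 15730
n = Σf = 135
Mean = 15730 / 135 = 116.5185

116.5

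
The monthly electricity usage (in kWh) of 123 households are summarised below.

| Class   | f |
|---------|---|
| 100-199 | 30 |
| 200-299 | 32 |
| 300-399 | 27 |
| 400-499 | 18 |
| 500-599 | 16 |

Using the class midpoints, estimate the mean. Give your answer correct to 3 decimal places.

Midpoints: 149.5, 249.5, 349.5, 449.5, 549.5
Σfm = 30×149.5 + 32×249.5 + 27×349.5 + 18×449.5 + 16×549.5 = 38788.5
n = Σf = 123
Mean = 38788.5 / 123 = 315.3537

315.354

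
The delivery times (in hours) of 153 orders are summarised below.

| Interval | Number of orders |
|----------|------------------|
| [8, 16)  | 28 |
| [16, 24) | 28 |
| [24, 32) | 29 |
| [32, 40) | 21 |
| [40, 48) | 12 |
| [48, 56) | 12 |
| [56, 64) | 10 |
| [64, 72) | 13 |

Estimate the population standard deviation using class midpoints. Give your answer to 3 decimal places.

17.522

Midpoints: 12, 20, 28, 36, 44, 52, 60, 68
n = 153, Σfm = 5100, mean = 33.3333
Σfm² = 216976
Σf(m − x̄)² = Σfm² − (Σfm)²/n = 216976 − 5100²/153 = 46976.0000
Population variance = 46976.0000 / 153 = 307.0327
Standard deviation = √307.0327 = 17.5223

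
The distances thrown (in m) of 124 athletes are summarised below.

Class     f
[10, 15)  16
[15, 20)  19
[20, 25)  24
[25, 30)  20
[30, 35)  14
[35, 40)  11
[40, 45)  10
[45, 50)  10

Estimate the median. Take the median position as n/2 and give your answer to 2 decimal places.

Cumulative frequencies: 16, 35, 59, 79, 93, 104, 114, 124
n = 124; position = n/2 = 62.
This falls in the class [25, 30): L = 25, F = 59, f = 20, h = 5.
Median ≈ 25 + ((62 − 59) / 20) × 5 = 25.7500

25.75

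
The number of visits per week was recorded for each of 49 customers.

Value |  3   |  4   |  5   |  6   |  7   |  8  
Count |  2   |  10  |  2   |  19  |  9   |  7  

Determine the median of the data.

6

Cumulative frequencies: 2, 12, 14, 33, 42, 49
n = 49, so the median is the value in position (n+1)/2 = 25.
Position 25 falls at value 6.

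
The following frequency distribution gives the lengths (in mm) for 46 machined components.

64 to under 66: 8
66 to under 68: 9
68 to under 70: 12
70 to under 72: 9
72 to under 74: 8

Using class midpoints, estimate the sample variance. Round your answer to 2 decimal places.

7.29

Midpoints: 65, 67, 69, 71, 73
n = 46, Σfm = 3174, mean = 69.0000
Σfm² = 219334
Σf(m − x̄)² = Σfm² − (Σfm)²/n = 219334 − 3174²/46 = 328.0000
Sample variance = 328.0000 / 45 = 7.2889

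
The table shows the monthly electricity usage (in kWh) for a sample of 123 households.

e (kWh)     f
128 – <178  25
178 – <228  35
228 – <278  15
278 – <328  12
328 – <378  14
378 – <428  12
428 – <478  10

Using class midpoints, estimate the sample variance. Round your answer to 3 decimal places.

9491.537

Midpoints: 153, 203, 253, 303, 353, 403, 453
n = 123, Σfm = 32669, mean = 265.6016
Σfm² = 9834907
Σf(m − x̄)² = Σfm² − (Σfm)²/n = 9834907 − 32669²/123 = 1157967.4797
Sample variance = 1157967.4797 / 122 = 9491.5367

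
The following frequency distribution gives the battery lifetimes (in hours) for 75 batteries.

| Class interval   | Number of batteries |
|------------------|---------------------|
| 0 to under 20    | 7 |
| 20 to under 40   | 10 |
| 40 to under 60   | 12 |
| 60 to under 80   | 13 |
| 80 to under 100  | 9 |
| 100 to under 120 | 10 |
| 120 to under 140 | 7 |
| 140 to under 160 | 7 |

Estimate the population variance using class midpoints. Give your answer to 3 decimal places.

Midpoints: 10, 30, 50, 70, 90, 110, 130, 150
n = 75, Σfm = 5750, mean = 76.6667
Σfm² = 573100
Σf(m − x̄)² = Σfm² − (Σfm)²/n = 573100 − 5750²/75 = 132266.6667
Population variance = 132266.6667 / 75 = 1763.5556

1763.556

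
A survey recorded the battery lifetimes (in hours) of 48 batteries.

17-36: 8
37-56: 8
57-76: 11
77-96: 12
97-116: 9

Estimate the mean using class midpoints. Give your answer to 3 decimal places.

Midpoints: 26.5, 46.5, 66.5, 86.5, 106.5
Σfm = 8×26.5 + 8×46.5 + 11×66.5 + 12×86.5 + 9×106.5 = 3312
n = Σf = 48
Mean = 3312 / 48 = 69.0000

69.000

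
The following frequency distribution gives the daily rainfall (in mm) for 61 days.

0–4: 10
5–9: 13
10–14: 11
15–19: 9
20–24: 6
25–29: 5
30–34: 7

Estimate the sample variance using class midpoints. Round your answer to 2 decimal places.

94.69

Midpoints: 2, 7, 12, 17, 22, 27, 32
n = 61, Σfm = 887, mean = 14.5410
Σfm² = 18579
Σf(m − x̄)² = Σfm² − (Σfm)²/n = 18579 − 887²/61 = 5681.1475
Sample variance = 5681.1475 / 60 = 94.6858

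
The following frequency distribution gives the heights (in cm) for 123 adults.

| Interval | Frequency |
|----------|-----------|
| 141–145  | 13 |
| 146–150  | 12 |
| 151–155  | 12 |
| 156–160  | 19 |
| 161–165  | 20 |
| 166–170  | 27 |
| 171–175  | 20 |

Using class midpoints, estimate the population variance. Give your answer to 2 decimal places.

92.83

Midpoints: 143, 148, 153, 158, 163, 168, 173
n = 123, Σfm = 19729, mean = 160.3984
Σfm² = 3175917
Σf(m − x̄)² = Σfm² − (Σfm)²/n = 3175917 − 19729²/123 = 11417.4797
Population variance = 11417.4797 / 123 = 92.8250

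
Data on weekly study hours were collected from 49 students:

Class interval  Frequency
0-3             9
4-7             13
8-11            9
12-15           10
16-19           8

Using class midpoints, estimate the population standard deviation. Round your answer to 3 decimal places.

5.436

Midpoints: 1.5, 5.5, 9.5, 13.5, 17.5
n = 49, Σfm = 445.5, mean = 9.0918
Σfm² = 5498.25
Σf(m − x̄)² = Σfm² − (Σfm)²/n = 5498.25 − 445.5²/49 = 1447.8367
Population variance = 1447.8367 / 49 = 29.5477
Standard deviation = √29.5477 = 5.4358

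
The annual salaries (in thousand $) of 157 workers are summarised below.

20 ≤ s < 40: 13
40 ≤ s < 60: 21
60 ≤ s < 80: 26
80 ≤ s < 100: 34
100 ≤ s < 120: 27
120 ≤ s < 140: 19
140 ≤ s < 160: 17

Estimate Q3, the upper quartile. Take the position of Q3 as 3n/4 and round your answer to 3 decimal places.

Cumulative frequencies: 13, 34, 60, 94, 121, 140, 157
n = 157; position = 3n/4 = 117.75.
This falls in the class 100 ≤ s < 120: L = 100, F = 94, f = 27, h = 20.
Upper quartile ≈ 100 + ((117.75 − 94) / 27) × 20 = 117.5926

117.593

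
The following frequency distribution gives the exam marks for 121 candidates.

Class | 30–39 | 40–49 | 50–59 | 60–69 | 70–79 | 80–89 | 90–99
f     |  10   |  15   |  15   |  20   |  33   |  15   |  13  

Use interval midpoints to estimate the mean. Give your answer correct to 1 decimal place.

Midpoints: 34.5, 44.5, 54.5, 64.5, 74.5, 84.5, 94.5
Σfm = 10×34.5 + 15×44.5 + 15×54.5 + 20×64.5 + 33×74.5 + 15×84.5 + 13×94.5 = 8074.5
n = Σf = 121
Mean = 8074.5 / 121 = 66.7314

66.7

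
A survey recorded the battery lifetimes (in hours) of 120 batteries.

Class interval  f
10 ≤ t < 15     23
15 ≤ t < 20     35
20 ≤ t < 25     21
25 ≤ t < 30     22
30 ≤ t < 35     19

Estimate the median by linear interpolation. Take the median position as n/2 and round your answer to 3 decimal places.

Cumulative frequencies: 23, 58, 79, 101, 120
n = 120; position = n/2 = 60.
This falls in the class 20 ≤ t < 25: L = 20, F = 58, f = 21, h = 5.
Median ≈ 20 + ((60 − 58) / 21) × 5 = 20.4762

20.476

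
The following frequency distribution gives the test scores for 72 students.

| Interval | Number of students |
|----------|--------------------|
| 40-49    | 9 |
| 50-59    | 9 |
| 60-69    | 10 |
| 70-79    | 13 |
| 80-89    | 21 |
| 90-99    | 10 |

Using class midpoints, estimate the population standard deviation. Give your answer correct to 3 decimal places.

16.042

Midpoints: 44.5, 54.5, 64.5, 74.5, 84.5, 94.5
n = 72, Σfm = 5224, mean = 72.5556
Σfm² = 397558
Σf(m − x̄)² = Σfm² − (Σfm)²/n = 397558 − 5224²/72 = 18527.7778
Population variance = 18527.7778 / 72 = 257.3302
Standard deviation = √257.3302 = 16.0415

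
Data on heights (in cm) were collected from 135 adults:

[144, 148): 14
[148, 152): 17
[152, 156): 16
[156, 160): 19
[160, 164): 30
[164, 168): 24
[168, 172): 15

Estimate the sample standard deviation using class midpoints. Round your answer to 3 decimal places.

7.442

Midpoints: 146, 150, 154, 158, 162, 166, 170
n = 135, Σfm = 21454, mean = 158.9185
Σfm² = 3416860
Σf(m − x̄)² = Σfm² − (Σfm)²/n = 3416860 − 21454²/135 = 7422.1037
Sample variance = 7422.1037 / 134 = 55.3888
Standard deviation = √55.3888 = 7.4424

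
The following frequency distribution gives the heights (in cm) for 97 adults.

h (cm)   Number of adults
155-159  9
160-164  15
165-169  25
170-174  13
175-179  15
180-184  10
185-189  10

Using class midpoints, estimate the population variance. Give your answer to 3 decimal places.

Midpoints: 157, 162, 167, 172, 177, 182, 187
n = 97, Σfm = 16599, mean = 171.1237
Σfm² = 2848183
Σf(m − x̄)² = Σfm² − (Σfm)²/n = 2848183 − 16599²/97 = 7700.5155
Population variance = 7700.5155 / 97 = 79.3868

79.387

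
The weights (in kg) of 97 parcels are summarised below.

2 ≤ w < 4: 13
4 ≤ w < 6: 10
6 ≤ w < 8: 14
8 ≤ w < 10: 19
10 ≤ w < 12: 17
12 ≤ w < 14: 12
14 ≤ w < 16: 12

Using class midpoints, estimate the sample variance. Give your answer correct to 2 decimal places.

14.33

Midpoints: 3, 5, 7, 9, 11, 13, 15
n = 97, Σfm = 881, mean = 9.0825
Σfm² = 9377
Σf(m − x̄)² = Σfm² − (Σfm)²/n = 9377 − 881²/97 = 1375.3402
Sample variance = 1375.3402 / 96 = 14.3265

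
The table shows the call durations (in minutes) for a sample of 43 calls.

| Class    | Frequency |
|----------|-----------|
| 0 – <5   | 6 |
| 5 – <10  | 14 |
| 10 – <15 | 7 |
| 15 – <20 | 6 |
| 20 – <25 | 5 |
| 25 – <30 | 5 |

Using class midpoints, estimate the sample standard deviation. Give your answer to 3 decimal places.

8.033

Midpoints: 2.5, 7.5, 12.5, 17.5, 22.5, 27.5
n = 43, Σfm = 562.5, mean = 13.0814
Σfm² = 10068.75
Σf(m − x̄)² = Σfm² − (Σfm)²/n = 10068.75 − 562.5²/43 = 2710.4651
Sample variance = 2710.4651 / 42 = 64.5349
Standard deviation = √64.5349 = 8.0334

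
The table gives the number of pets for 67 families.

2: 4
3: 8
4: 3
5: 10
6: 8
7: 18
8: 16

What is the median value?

Cumulative frequencies: 4, 12, 15, 25, 33, 51, 67
n = 67, so the median is the value in position (n+1)/2 = 34.
Position 34 falls at value 7.

7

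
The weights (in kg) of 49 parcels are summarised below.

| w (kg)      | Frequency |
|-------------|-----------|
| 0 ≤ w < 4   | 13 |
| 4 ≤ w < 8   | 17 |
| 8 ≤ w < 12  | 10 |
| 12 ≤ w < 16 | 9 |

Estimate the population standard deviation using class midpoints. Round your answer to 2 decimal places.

Midpoints: 2, 6, 10, 14
n = 49, Σfm = 354, mean = 7.2245
Σfm² = 3428
Σf(m − x̄)² = Σfm² − (Σfm)²/n = 3428 − 354²/49 = 870.5306
Population variance = 870.5306 / 49 = 17.7659
Standard deviation = √17.7659 = 4.2150

4.21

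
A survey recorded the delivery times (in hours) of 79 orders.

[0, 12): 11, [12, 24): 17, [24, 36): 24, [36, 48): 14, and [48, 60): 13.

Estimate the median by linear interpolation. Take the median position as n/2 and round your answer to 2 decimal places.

Cumulative frequencies: 11, 28, 52, 66, 79
n = 79; position = n/2 = 39.5.
This falls in the class [24, 36): L = 24, F = 28, f = 24, h = 12.
Median ≈ 24 + ((39.5 − 28) / 24) × 12 = 29.7500

29.75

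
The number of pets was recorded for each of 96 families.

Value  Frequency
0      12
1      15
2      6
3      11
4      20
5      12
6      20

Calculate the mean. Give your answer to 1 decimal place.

3.3

Values: 0, 1, 2, 3, 4, 5, 6
Σfx = 12×0 + 15×1 + 6×2 + 11×3 + 20×4 + 12×5 + 20×6 = 320
n = Σf = 96
Mean = 320 / 96 = 3.3333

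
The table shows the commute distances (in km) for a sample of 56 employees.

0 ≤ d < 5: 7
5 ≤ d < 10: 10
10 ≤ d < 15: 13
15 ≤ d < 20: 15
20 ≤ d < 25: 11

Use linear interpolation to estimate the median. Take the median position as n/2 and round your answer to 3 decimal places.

Cumulative frequencies: 7, 17, 30, 45, 56
n = 56; position = n/2 = 28.
This falls in the class 10 ≤ d < 15: L = 10, F = 17, f = 13, h = 5.
Median ≈ 10 + ((28 − 17) / 13) × 5 = 14.2308

14.231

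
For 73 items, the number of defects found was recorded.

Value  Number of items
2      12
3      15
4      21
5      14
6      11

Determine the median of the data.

4

Cumulative frequencies: 12, 27, 48, 62, 73
n = 73, so the median is the value in position (n+1)/2 = 37.
Position 37 falls at value 4.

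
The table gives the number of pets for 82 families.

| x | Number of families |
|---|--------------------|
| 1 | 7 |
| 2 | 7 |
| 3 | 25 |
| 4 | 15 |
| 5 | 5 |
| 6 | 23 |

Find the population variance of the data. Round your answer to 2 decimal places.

Values: 1, 2, 3, 4, 5, 6
n = 82, Σfx = 319, mean = 3.8902
Σfx² = 1453
Σf(x − x̄)² = Σfx² − (Σfx)²/n = 1453 − 319²/82 = 212.0122
Population variance = 212.0122 / 82 = 2.5855

2.59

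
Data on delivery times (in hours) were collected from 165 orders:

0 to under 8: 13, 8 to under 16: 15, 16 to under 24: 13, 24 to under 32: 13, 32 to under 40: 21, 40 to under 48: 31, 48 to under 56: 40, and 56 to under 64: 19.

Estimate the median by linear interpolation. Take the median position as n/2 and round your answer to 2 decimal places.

41.94

Cumulative frequencies: 13, 28, 41, 54, 75, 106, 146, 165
n = 165; position = n/2 = 82.5.
This falls in the class 40 to under 48: L = 40, F = 75, f = 31, h = 8.
Median ≈ 40 + ((82.5 − 75) / 31) × 8 = 41.9355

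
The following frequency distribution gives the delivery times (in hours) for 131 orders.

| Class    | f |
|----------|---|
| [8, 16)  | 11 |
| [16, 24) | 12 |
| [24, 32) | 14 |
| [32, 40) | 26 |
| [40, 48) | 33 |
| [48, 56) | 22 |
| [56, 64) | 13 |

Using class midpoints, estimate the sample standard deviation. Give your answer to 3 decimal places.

13.741

Midpoints: 12, 20, 28, 36, 44, 52, 60
n = 131, Σfm = 5076, mean = 38.7481
Σfm² = 221232
Σf(m − x̄)² = Σfm² − (Σfm)²/n = 221232 − 5076²/131 = 24546.6870
Sample variance = 24546.6870 / 130 = 188.8207
Standard deviation = √188.8207 = 13.7412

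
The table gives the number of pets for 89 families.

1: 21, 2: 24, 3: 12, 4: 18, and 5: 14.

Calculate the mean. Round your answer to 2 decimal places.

2.78

Values: 1, 2, 3, 4, 5
Σfx = 21×1 + 24×2 + 12×3 + 18×4 + 14×5 = 247
n = Σf = 89
Mean = 247 / 89 = 2.7753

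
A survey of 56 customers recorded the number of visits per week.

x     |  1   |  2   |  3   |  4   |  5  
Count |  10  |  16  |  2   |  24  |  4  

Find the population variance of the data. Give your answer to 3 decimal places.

1.709

Values: 1, 2, 3, 4, 5
n = 56, Σfx = 164, mean = 2.9286
Σfx² = 576
Σf(x − x̄)² = Σfx² − (Σfx)²/n = 576 − 164²/56 = 95.7143
Population variance = 95.7143 / 56 = 1.7092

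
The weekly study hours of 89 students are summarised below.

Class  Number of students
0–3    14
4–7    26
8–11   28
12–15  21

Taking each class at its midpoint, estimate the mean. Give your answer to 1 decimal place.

Midpoints: 1.5, 5.5, 9.5, 13.5
Σfm = 14×1.5 + 26×5.5 + 28×9.5 + 21×13.5 = 713.5
n = Σf = 89
Mean = 713.5 / 89 = 8.0169

8.0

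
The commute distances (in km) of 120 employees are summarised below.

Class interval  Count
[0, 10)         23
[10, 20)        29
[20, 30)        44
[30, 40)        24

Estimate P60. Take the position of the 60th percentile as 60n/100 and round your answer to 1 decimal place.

24.5

Cumulative frequencies: 23, 52, 96, 120
n = 120; position = 60n/100 = 72.
This falls in the class [20, 30): L = 20, F = 52, f = 44, h = 10.
60th percentile ≈ 20 + ((72 − 52) / 44) × 10 = 24.5455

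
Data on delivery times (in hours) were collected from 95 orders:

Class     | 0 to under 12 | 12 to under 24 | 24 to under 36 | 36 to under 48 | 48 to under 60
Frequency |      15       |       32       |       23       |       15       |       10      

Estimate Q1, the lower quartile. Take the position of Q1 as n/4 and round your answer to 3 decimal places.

15.281

Cumulative frequencies: 15, 47, 70, 85, 95
n = 95; position = n/4 = 23.75.
This falls in the class 12 to under 24: L = 12, F = 15, f = 32, h = 12.
Lower quartile ≈ 12 + ((23.75 − 15) / 32) × 12 = 15.2812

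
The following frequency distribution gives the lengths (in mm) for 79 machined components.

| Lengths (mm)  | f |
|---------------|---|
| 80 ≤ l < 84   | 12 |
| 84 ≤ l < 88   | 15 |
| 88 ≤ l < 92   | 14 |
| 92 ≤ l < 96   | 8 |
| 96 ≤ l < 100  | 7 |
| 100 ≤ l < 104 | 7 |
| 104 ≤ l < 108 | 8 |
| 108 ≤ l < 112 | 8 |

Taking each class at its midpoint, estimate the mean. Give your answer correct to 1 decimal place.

93.8

Midpoints: 82, 86, 90, 94, 98, 102, 106, 110
Σfm = 12×82 + 15×86 + 14×90 + 8×94 + 7×98 + 7×102 + 8×106 + 8×110 = 7414
n = Σf = 79
Mean = 7414 / 79 = 93.8481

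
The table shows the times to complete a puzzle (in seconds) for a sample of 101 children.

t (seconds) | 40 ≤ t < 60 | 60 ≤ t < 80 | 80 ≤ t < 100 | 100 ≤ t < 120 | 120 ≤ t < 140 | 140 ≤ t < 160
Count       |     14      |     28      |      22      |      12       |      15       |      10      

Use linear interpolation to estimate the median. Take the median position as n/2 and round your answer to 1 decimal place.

Cumulative frequencies: 14, 42, 64, 76, 91, 101
n = 101; position = n/2 = 50.5.
This falls in the class 80 ≤ t < 100: L = 80, F = 42, f = 22, h = 20.
Median ≈ 80 + ((50.5 − 42) / 22) × 20 = 87.7273

87.7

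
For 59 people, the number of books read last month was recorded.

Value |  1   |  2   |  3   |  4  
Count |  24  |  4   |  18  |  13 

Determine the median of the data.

3

Cumulative frequencies: 24, 28, 46, 59
n = 59, so the median is the value in position (n+1)/2 = 30.
Position 30 falls at value 3.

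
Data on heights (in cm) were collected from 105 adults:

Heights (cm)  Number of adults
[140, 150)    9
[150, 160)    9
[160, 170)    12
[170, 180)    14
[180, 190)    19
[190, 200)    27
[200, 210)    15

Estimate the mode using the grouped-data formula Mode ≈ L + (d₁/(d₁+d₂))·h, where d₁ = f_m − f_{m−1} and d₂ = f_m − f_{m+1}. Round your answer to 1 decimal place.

194.0

Modal class: [190, 200) (highest frequency 27).
d₁ = 27 − 19 = 8, d₂ = 27 − 15 = 12
Mode ≈ 190 + (8/(8+12)) × 10 = 190 + 4.0000 = 194.0000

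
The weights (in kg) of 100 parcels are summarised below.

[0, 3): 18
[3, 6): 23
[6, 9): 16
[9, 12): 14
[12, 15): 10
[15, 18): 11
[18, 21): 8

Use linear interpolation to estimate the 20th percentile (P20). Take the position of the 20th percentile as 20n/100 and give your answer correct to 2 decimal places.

Cumulative frequencies: 18, 41, 57, 71, 81, 92, 100
n = 100; position = 20n/100 = 20.
This falls in the class [3, 6): L = 3, F = 18, f = 23, h = 3.
20th percentile ≈ 3 + ((20 − 18) / 23) × 3 = 3.2609

3.26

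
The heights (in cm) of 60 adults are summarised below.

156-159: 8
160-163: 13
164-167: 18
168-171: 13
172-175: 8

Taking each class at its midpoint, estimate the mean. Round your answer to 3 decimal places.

165.500

Midpoints: 157.5, 161.5, 165.5, 169.5, 173.5
Σfm = 8×157.5 + 13×161.5 + 18×165.5 + 13×169.5 + 8×173.5 = 9930
n = Σf = 60
Mean = 9930 / 60 = 165.5000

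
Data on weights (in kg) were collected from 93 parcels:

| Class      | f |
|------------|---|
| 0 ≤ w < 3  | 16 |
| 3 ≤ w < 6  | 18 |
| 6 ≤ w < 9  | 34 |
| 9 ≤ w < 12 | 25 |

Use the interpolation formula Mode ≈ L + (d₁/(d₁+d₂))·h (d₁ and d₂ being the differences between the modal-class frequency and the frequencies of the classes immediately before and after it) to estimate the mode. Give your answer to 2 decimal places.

Modal class: 6 ≤ w < 9 (highest frequency 34).
d₁ = 34 − 18 = 16, d₂ = 34 − 25 = 9
Mode ≈ 6 + (16/(16+9)) × 3 = 6 + 1.9200 = 7.9200

7.92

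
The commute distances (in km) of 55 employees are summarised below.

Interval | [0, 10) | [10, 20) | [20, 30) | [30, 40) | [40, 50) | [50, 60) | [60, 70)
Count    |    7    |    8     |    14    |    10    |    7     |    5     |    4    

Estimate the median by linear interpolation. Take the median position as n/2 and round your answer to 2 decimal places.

Cumulative frequencies: 7, 15, 29, 39, 46, 51, 55
n = 55; position = n/2 = 27.5.
This falls in the class [20, 30): L = 20, F = 15, f = 14, h = 10.
Median ≈ 20 + ((27.5 − 15) / 14) × 10 = 28.9286

28.93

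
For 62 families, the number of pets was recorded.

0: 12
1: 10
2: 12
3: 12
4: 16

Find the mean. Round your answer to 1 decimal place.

2.2

Values: 0, 1, 2, 3, 4
Σfx = 12×0 + 10×1 + 12×2 + 12×3 + 16×4 = 134
n = Σf = 62
Mean = 134 / 62 = 2.1613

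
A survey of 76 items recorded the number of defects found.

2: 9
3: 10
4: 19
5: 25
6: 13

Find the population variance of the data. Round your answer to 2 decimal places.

Values: 2, 3, 4, 5, 6
n = 76, Σfx = 327, mean = 4.3026
Σfx² = 1523
Σf(x − x̄)² = Σfx² − (Σfx)²/n = 1523 − 327²/76 = 116.0395
Population variance = 116.0395 / 76 = 1.5268

1.53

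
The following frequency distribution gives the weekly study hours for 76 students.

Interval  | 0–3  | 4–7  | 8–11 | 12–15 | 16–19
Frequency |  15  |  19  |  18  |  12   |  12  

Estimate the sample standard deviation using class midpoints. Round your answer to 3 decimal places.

Midpoints: 1.5, 5.5, 9.5, 13.5, 17.5
n = 76, Σfm = 670, mean = 8.8158
Σfm² = 8095
Σf(m − x̄)² = Σfm² − (Σfm)²/n = 8095 − 670²/76 = 2188.4211
Sample variance = 2188.4211 / 75 = 29.1789
Standard deviation = √29.1789 = 5.4018

5.402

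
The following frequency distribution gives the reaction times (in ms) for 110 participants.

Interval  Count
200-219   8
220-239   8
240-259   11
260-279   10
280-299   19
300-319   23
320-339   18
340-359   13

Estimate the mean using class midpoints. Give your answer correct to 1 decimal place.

291.3

Midpoints: 209.5, 229.5, 249.5, 269.5, 289.5, 309.5, 329.5, 349.5
Σfm = 8×209.5 + 8×229.5 + 11×249.5 + 10×269.5 + 19×289.5 + 23×309.5 + 18×329.5 + 13×349.5 = 32045
n = Σf = 110
Mean = 32045 / 110 = 291.3182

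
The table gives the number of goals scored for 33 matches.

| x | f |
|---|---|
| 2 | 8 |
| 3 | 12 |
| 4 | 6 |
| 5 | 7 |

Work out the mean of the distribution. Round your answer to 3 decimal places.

Values: 2, 3, 4, 5
Σfx = 8×2 + 12×3 + 6×4 + 7×5 = 111
n = Σf = 33
Mean = 111 / 33 = 3.3636

3.364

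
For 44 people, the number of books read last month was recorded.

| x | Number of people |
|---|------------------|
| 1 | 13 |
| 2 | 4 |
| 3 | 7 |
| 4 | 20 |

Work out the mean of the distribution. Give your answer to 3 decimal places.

Values: 1, 2, 3, 4
Σfx = 13×1 + 4×2 + 7×3 + 20×4 = 122
n = Σf = 44
Mean = 122 / 44 = 2.7727

2.773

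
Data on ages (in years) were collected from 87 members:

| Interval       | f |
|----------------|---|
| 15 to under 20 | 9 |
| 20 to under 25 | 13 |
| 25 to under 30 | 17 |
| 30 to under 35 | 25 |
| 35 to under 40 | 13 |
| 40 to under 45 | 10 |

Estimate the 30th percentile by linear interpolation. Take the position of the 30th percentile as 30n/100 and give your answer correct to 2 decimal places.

Cumulative frequencies: 9, 22, 39, 64, 77, 87
n = 87; position = 30n/100 = 26.1.
This falls in the class 25 to under 30: L = 25, F = 22, f = 17, h = 5.
30th percentile ≈ 25 + ((26.1 − 22) / 17) × 5 = 26.2059

26.21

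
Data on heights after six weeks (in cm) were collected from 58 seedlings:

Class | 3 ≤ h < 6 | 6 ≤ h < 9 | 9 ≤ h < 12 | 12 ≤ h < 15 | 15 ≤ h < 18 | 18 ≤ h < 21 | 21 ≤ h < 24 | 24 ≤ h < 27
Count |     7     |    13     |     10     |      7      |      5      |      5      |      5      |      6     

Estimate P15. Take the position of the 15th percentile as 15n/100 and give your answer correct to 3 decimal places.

6.392

Cumulative frequencies: 7, 20, 30, 37, 42, 47, 52, 58
n = 58; position = 15n/100 = 8.7.
This falls in the class 6 ≤ h < 9: L = 6, F = 7, f = 13, h = 3.
15th percentile ≈ 6 + ((8.7 − 7) / 13) × 3 = 6.3923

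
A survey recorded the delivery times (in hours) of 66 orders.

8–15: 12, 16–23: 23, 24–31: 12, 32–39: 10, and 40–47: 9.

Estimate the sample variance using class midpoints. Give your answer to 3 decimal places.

109.814

Midpoints: 11.5, 19.5, 27.5, 35.5, 43.5
n = 66, Σfm = 1663, mean = 25.1970
Σfm² = 49040.5
Σf(m − x̄)² = Σfm² − (Σfm)²/n = 49040.5 − 1663²/66 = 7137.9394
Sample variance = 7137.9394 / 65 = 109.8145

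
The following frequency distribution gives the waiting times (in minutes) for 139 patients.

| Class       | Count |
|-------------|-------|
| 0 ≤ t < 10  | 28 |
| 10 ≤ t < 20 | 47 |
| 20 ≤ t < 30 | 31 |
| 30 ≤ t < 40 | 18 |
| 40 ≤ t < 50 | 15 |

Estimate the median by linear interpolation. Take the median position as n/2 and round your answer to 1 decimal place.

Cumulative frequencies: 28, 75, 106, 124, 139
n = 139; position = n/2 = 69.5.
This falls in the class 10 ≤ t < 20: L = 10, F = 28, f = 47, h = 10.
Median ≈ 10 + ((69.5 − 28) / 47) × 10 = 18.8298

18.8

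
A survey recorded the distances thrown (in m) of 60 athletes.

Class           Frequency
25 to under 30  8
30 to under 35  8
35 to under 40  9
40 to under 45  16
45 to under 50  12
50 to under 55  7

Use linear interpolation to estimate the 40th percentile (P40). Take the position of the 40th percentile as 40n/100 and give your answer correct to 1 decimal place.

39.4

Cumulative frequencies: 8, 16, 25, 41, 53, 60
n = 60; position = 40n/100 = 24.
This falls in the class 35 to under 40: L = 35, F = 16, f = 9, h = 5.
40th percentile ≈ 35 + ((24 − 16) / 9) × 5 = 39.4444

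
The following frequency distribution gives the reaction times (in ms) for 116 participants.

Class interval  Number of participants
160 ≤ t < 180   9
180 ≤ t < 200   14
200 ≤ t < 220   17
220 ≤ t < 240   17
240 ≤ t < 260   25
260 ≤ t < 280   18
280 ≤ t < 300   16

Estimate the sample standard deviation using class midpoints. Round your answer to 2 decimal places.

36.51

Midpoints: 170, 190, 210, 230, 250, 270, 290
n = 116, Σfm = 27420, mean = 236.3793
Σfm² = 6634800
Σf(m − x̄)² = Σfm² − (Σfm)²/n = 6634800 − 27420²/116 = 153279.3103
Sample variance = 153279.3103 / 115 = 1332.8636
Standard deviation = √1332.8636 = 36.5084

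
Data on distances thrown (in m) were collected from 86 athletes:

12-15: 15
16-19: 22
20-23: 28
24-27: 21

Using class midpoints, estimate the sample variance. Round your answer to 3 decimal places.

17.285

Midpoints: 13.5, 17.5, 21.5, 25.5
n = 86, Σfm = 1725, mean = 20.0581
Σfm² = 36069.5
Σf(m − x̄)² = Σfm² − (Σfm)²/n = 36069.5 − 1725²/86 = 1469.2093
Sample variance = 1469.2093 / 85 = 17.2848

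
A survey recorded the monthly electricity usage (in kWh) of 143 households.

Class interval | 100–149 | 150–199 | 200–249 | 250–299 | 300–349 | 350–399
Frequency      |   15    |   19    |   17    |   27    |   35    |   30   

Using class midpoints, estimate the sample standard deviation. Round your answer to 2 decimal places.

Midpoints: 124.5, 174.5, 224.5, 274.5, 324.5, 374.5
n = 143, Σfm = 39003.5, mean = 272.7517
Σfm² = 11595335.75
Σf(m − x̄)² = Σfm² − (Σfm)²/n = 11595335.75 − 39003.5²/143 = 957062.9371
Sample variance = 957062.9371 / 142 = 6739.8798
Standard deviation = √6739.8798 = 82.0968

82.10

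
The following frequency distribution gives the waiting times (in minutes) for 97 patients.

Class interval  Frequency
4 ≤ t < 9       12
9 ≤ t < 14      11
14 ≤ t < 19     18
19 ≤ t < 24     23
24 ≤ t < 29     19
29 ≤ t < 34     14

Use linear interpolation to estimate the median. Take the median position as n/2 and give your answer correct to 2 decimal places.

Cumulative frequencies: 12, 23, 41, 64, 83, 97
n = 97; position = n/2 = 48.5.
This falls in the class 19 ≤ t < 24: L = 19, F = 41, f = 23, h = 5.
Median ≈ 19 + ((48.5 − 41) / 23) × 5 = 20.6304

20.63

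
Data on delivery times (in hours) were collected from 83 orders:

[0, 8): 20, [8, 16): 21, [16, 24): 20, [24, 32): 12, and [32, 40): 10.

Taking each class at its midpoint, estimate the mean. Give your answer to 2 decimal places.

Midpoints: 4, 12, 20, 28, 36
Σfm = 20×4 + 21×12 + 20×20 + 12×28 + 10×36 = 1428
n = Σf = 83
Mean = 1428 / 83 = 17.2048

17.20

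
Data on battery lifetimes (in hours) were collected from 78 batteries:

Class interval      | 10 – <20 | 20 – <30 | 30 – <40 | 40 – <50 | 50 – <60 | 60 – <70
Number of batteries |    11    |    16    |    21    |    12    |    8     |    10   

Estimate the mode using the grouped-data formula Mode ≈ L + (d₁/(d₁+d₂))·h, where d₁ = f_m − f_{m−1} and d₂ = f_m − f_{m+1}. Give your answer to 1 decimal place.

Modal class: 30 – <40 (highest frequency 21).
d₁ = 21 − 16 = 5, d₂ = 21 − 12 = 9
Mode ≈ 30 + (5/(5+9)) × 10 = 30 + 3.5714 = 33.5714

33.6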